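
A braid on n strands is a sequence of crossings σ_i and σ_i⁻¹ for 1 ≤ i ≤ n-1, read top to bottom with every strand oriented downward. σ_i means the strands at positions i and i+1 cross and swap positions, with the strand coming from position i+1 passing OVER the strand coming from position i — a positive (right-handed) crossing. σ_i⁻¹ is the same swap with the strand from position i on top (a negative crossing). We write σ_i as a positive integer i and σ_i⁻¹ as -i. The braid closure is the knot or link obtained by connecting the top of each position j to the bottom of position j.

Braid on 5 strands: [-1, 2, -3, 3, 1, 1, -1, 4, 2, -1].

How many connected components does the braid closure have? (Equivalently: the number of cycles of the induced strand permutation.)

Track the strand permutation on 5 strands, starting from identity.
  step 1: s1^-1 swaps positions 1,2 -> [2 1 3 4 5]
  step 2: s2 swaps positions 2,3 -> [2 3 1 4 5]
  step 3: s3^-1 swaps positions 3,4 -> [2 3 4 1 5]
  step 4: s3 swaps positions 3,4 -> [2 3 1 4 5]
  step 5: s1 swaps positions 1,2 -> [3 2 1 4 5]
  step 6: s1 swaps positions 1,2 -> [2 3 1 4 5]
  step 7: s1^-1 swaps positions 1,2 -> [3 2 1 4 5]
  step 8: s4 swaps positions 4,5 -> [3 2 1 5 4]
  step 9: s2 swaps positions 2,3 -> [3 1 2 5 4]
  step 10: s1^-1 swaps positions 1,2 -> [1 3 2 5 4]
Final permutation (position -> original strand): [1 3 2 5 4]
Closure components = cycle count of this permutation = 3.

Answer: 3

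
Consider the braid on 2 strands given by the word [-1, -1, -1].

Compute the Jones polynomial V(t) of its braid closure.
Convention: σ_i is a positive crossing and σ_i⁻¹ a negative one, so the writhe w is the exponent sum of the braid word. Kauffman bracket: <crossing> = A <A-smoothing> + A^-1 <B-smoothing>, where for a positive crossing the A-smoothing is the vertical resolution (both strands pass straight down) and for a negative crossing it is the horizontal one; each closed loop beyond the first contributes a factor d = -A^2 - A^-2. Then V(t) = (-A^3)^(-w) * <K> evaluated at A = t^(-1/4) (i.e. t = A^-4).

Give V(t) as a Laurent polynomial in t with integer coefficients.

Braid: s1^-1 s1^-1 s1^-1 on 2 strands, 3 crossings.
Writhe w = (#positive) - (#negative) = 0 - 3 = -3.
State-sum expansion of <K>. There are 2^3 = 8 states.
For each crossing: s=0 is the vertical smoothing, s=1 horizontal. Crossing k contributes A^(sign_k * (1 - 2*s_k)); loop factor d = -A^2 - A^-2.
  state 000: A-exp=-3, loops=2, term = A^-3 * d^1
  state 001: A-exp=-1, loops=1, term = A^-1 * d^0
  state 010: A-exp=-1, loops=1, term = A^-1 * d^0
  state 011: A-exp=+1, loops=2, term = A^1 * d^1
  state 100: A-exp=-1, loops=1, term = A^-1 * d^0
  state 101: A-exp=+1, loops=2, term = A^1 * d^1
  state 110: A-exp=+1, loops=2, term = A^1 * d^1
  state 111: A-exp=+3, loops=3, term = A^3 * d^2
Collect the terms by A-exponent (count of states per loop number):
Powers of d = -A^2 - A^-2: d^2 = A^4 + 2 + A^-4.
  A^3 * (d^2) = A^7 + 2*A^3 + A^-1
  A^1 * (3*d) = -3*A^3 - 3*A^-1
  A^-1 * (3) = 3*A^-1
  A^-3 * (d) = -A^-1 - A^-5
Summing the groups: <K> = A^7 - A^3 - A^-5
Normalise by the writhe: (-A^3)^(-w) = (-A^3)^(3) = -A^9, so f(A) = -A^9 * <K> = -A^16 + A^12 + A^4.
Substitute A = t^(-1/4), i.e. A^e → t^(-e/4): V(t) = t^-1 + t^-3 - t^-4

Answer: t^-1 + t^-3 - t^-4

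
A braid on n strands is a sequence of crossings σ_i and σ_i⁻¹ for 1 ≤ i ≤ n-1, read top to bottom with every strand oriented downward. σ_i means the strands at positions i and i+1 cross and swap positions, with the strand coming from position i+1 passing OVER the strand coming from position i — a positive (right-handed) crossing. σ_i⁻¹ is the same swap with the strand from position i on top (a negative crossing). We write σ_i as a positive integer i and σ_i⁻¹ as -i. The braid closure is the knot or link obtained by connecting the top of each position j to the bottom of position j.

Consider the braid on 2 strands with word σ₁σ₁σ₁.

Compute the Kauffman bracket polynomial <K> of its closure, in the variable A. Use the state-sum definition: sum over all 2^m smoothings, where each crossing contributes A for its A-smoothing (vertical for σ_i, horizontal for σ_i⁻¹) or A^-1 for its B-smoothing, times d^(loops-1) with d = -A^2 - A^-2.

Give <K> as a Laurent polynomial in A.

-A^5 - A^-3 + A^-7

Derivation:
Braid: s1 s1 s1 on 2 strands, 3 crossings.
Writhe w = (#positive) - (#negative) = 3 - 0 = 3.
Enumerate smoothing states for the bracket polynomial. There are 2^3 = 8 states.
For each crossing: s=0 is the vertical smoothing, s=1 horizontal. Crossing k contributes A^(sign_k * (1 - 2*s_k)); loop factor d = -A^2 - A^-2.
  state 000: A-exp=+3, loops=2, term = A^3 * d^1
  state 001: A-exp=+1, loops=1, term = A^1 * d^0
  state 010: A-exp=+1, loops=1, term = A^1 * d^0
  state 011: A-exp=-1, loops=2, term = A^-1 * d^1
  state 100: A-exp=+1, loops=1, term = A^1 * d^0
  state 101: A-exp=-1, loops=2, term = A^-1 * d^1
  state 110: A-exp=-1, loops=2, term = A^-1 * d^1
  state 111: A-exp=-3, loops=3, term = A^-3 * d^2
Collect the terms by A-exponent (count of states per loop number):
Powers of d = -A^2 - A^-2: d^2 = A^4 + 2 + A^-4.
  A^3 * (d) = -A^5 - A
  A^1 * (3) = 3*A
  A^-1 * (3*d) = -3*A - 3*A^-3
  A^-3 * (d^2) = A + 2*A^-3 + A^-7
Summing the groups: <K> = -A^5 - A^-3 + A^-7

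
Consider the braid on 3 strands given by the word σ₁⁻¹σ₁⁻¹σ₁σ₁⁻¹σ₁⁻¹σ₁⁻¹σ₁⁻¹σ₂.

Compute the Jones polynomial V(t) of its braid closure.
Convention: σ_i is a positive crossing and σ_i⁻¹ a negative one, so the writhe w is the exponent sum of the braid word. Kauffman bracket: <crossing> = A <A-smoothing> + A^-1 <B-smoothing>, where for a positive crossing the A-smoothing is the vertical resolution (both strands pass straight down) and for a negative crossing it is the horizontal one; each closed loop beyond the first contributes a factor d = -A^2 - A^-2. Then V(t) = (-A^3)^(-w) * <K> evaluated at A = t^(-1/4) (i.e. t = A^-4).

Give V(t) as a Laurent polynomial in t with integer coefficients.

The presented braid s1^-1 s1^-1 s1 s1^-1 s1^-1 s1^-1 s1^-1 s2 on 3 strands reduces by inverse Markov moves (closure unchanged at each step):
  Destabilize: the word has the form β·s2 where s2 occurs only as the final letter (β ∈ B_2); drop it and the last strand → 2 strands.
Reduced to β = s1^-1 s1^-1 s1 s1^-1 s1^-1 s1^-1 s1^-1 on 2 strands, 7 crossings.
Compute on β:
First cancel adjacent σ_i σ_i⁻¹ pairs (Reidemeister II — same braid, same closure): s1^-1 s1^-1 s1 s1^-1 s1^-1 s1^-1 s1^-1 → s1^-1 s1^-1 s1^-1 s1^-1 s1^-1.
Braid: s1^-1 s1^-1 s1^-1 s1^-1 s1^-1 on 2 strands, 5 crossings.
Writhe w = (#positive) - (#negative) = 0 - 5 = -5.
Computing the Kauffman bracket via state sum. There are 2^5 = 32 states.
Smooth each crossing (0=||, 1=⌣⌢); contribution A^(Σ sign_k(1-2s_k)) * d^(L-1).
  state 00000: A-exp=-5, loops=2, term = A^-5 * d^1
  state 00001: A-exp=-3, loops=1, term = A^-3 * d^0
  state 00010: A-exp=-3, loops=1, term = A^-3 * d^0
  state 00011: A-exp=-1, loops=2, term = A^-1 * d^1
  state 00100: A-exp=-3, loops=1, term = A^-3 * d^0
  state 00101: A-exp=-1, loops=2, term = A^-1 * d^1
  state 00110: A-exp=-1, loops=2, term = A^-1 * d^1
  state 00111: A-exp=+1, loops=3, term = A^1 * d^2
  state 01000: A-exp=-3, loops=1, term = A^-3 * d^0
  state 01001: A-exp=-1, loops=2, term = A^-1 * d^1
  state 01010: A-exp=-1, loops=2, term = A^-1 * d^1
  state 01011: A-exp=+1, loops=3, term = A^1 * d^2
  state 01100: A-exp=-1, loops=2, term = A^-1 * d^1
  state 01101: A-exp=+1, loops=3, term = A^1 * d^2
  state 01110: A-exp=+1, loops=3, term = A^1 * d^2
  state 01111: A-exp=+3, loops=4, term = A^3 * d^3
  state 10000: A-exp=-3, loops=1, term = A^-3 * d^0
  state 10001: A-exp=-1, loops=2, term = A^-1 * d^1
  state 10010: A-exp=-1, loops=2, term = A^-1 * d^1
  state 10011: A-exp=+1, loops=3, term = A^1 * d^2
  state 10100: A-exp=-1, loops=2, term = A^-1 * d^1
  state 10101: A-exp=+1, loops=3, term = A^1 * d^2
  state 10110: A-exp=+1, loops=3, term = A^1 * d^2
  state 10111: A-exp=+3, loops=4, term = A^3 * d^3
  state 11000: A-exp=-1, loops=2, term = A^-1 * d^1
  state 11001: A-exp=+1, loops=3, term = A^1 * d^2
  state 11010: A-exp=+1, loops=3, term = A^1 * d^2
  state 11011: A-exp=+3, loops=4, term = A^3 * d^3
  state 11100: A-exp=+1, loops=3, term = A^1 * d^2
  state 11101: A-exp=+3, loops=4, term = A^3 * d^3
  state 11110: A-exp=+3, loops=4, term = A^3 * d^3
  state 11111: A-exp=+5, loops=5, term = A^5 * d^4
Collect the terms by A-exponent (count of states per loop number):
Powers of d = -A^2 - A^-2: d^2 = A^4 + 2 + A^-4; d^3 = -A^6 - 3*A^2 - 3*A^-2 - A^-6; d^4 = A^8 + 4*A^4 + 6 + 4*A^-4 + A^-8.
  A^5 * (d^4) = A^13 + 4*A^9 + 6*A^5 + 4*A + A^-3
  A^3 * (5*d^3) = -5*A^9 - 15*A^5 - 15*A - 5*A^-3
  A^1 * (10*d^2) = 10*A^5 + 20*A + 10*A^-3
  A^-1 * (10*d) = -10*A - 10*A^-3
  A^-3 * (5) = 5*A^-3
  A^-5 * (d) = -A^-3 - A^-7
Summing the groups: <K> = A^13 - A^9 + A^5 - A - A^-7
Normalise by the writhe: (-A^3)^(-w) = (-A^3)^(5) = -A^15, so f(A) = -A^15 * <K> = -A^28 + A^24 - A^20 + A^16 + A^8.
Substitute A = t^(-1/4), i.e. A^e → t^(-e/4): V(t) = t^-2 + t^-4 - t^-5 + t^-6 - t^-7

Answer: t^-2 + t^-4 - t^-5 + t^-6 - t^-7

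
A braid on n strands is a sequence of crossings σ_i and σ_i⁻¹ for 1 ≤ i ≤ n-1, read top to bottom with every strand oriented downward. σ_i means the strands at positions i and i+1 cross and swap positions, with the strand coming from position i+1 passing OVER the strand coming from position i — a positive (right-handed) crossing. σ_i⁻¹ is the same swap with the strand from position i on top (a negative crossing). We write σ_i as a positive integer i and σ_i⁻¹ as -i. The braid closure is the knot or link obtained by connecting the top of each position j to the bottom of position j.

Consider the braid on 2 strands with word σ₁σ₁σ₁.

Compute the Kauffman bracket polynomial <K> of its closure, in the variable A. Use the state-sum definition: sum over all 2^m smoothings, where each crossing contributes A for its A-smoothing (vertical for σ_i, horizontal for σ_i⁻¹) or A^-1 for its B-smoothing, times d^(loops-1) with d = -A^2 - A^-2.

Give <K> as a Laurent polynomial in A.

-A^5 - A^-3 + A^-7

Derivation:
Braid: s1 s1 s1 on 2 strands, 3 crossings.
Writhe w = (#positive) - (#negative) = 3 - 0 = 3.
Enumerate smoothing states for the bracket polynomial. There are 2^3 = 8 states.
Each crossing splits two ways (0=vertical, 1=horizontal). The state's weight is A^(#A-smoothings - #B-smoothings) * d^(loops - 1).
  state 000: A-exp=+3, loops=2, term = A^3 * d^1
  state 001: A-exp=+1, loops=1, term = A^1 * d^0
  state 010: A-exp=+1, loops=1, term = A^1 * d^0
  state 011: A-exp=-1, loops=2, term = A^-1 * d^1
  state 100: A-exp=+1, loops=1, term = A^1 * d^0
  state 101: A-exp=-1, loops=2, term = A^-1 * d^1
  state 110: A-exp=-1, loops=2, term = A^-1 * d^1
  state 111: A-exp=-3, loops=3, term = A^-3 * d^2
Collect the terms by A-exponent (count of states per loop number):
Powers of d = -A^2 - A^-2: d^2 = A^4 + 2 + A^-4.
  A^3 * (d) = -A^5 - A
  A^1 * (3) = 3*A
  A^-1 * (3*d) = -3*A - 3*A^-3
  A^-3 * (d^2) = A + 2*A^-3 + A^-7
Summing the groups: <K> = -A^5 - A^-3 + A^-7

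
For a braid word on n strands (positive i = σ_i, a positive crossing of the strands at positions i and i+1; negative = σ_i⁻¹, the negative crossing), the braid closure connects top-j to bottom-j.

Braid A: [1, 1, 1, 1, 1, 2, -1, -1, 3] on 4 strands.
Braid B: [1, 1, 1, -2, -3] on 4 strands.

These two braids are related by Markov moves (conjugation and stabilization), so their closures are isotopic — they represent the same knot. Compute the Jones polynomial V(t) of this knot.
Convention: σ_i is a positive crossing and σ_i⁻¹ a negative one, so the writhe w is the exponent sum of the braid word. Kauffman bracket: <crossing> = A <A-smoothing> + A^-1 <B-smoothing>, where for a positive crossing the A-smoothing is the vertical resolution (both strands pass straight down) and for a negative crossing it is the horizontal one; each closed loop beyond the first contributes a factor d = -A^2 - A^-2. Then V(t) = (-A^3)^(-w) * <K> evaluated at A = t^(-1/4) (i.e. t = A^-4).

-t^4 + t^3 + t

Derivation:
Markov-equivalent braids have isotopic closures, hence identical knot invariants. Strip the Markov moves from each word to reach a common short braid β, then compute V(t) once on β.
Braid A: s1 s1 s1 s1 s1 s2 s1^-1 s1^-1 s3 on 4 strands reduces by inverse Markov moves (closure unchanged at each step):
  Destabilize: the word has the form β·s3 where s3 occurs only as the final letter (β ∈ B_3); drop it and the last strand → 3 strands.
  Deconjugate: the word is γ·β·γ⁻¹ with γ = s1 s1 (prefix) and γ⁻¹ = s1^-1 s1^-1 (suffix); strip both.
  Destabilize: the word has the form β·s2 where s2 occurs only as the final letter (β ∈ B_2); drop it and the last strand → 2 strands.
Reduced to β = s1 s1 s1 on 2 strands, 3 crossings.
Braid B: s1 s1 s1 s2^-1 s3^-1 on 4 strands reduces by inverse Markov moves (closure unchanged at each step):
  Destabilize: the word has the form β·s3^-1 where s3^-1 occurs only as the final letter (β ∈ B_3); drop it and the last strand → 3 strands.
  Destabilize: the word has the form β·s2^-1 where s2^-1 occurs only as the final letter (β ∈ B_2); drop it and the last strand → 2 strands.
Reduced to β = s1 s1 s1 on 2 strands, 3 crossings.
Both give the same β = s1 s1 s1 on 2 strands, so one state sum suffices:
Braid: s1 s1 s1 on 2 strands, 3 crossings.
Writhe w = (#positive) - (#negative) = 3 - 0 = 3.
Computing the Kauffman bracket via state sum. There are 2^3 = 8 states.
Each crossing splits two ways (0=vertical, 1=horizontal). The state's weight is A^(#A-smoothings - #B-smoothings) * d^(loops - 1).
  state 000: A-exp=+3, loops=2, term = A^3 * d^1
  state 001: A-exp=+1, loops=1, term = A^1 * d^0
  state 010: A-exp=+1, loops=1, term = A^1 * d^0
  state 011: A-exp=-1, loops=2, term = A^-1 * d^1
  state 100: A-exp=+1, loops=1, term = A^1 * d^0
  state 101: A-exp=-1, loops=2, term = A^-1 * d^1
  state 110: A-exp=-1, loops=2, term = A^-1 * d^1
  state 111: A-exp=-3, loops=3, term = A^-3 * d^2
Collect the terms by A-exponent (count of states per loop number):
Powers of d = -A^2 - A^-2: d^2 = A^4 + 2 + A^-4.
  A^3 * (d) = -A^5 - A
  A^1 * (3) = 3*A
  A^-1 * (3*d) = -3*A - 3*A^-3
  A^-3 * (d^2) = A + 2*A^-3 + A^-7
Summing the groups: <K> = -A^5 - A^-3 + A^-7
Normalise by the writhe: (-A^3)^(-w) = (-A^3)^(-3) = -A^-9, so f(A) = -A^-9 * <K> = A^-4 + A^-12 - A^-16.
Substitute A = t^(-1/4), i.e. A^e → t^(-e/4): V(t) = -t^4 + t^3 + t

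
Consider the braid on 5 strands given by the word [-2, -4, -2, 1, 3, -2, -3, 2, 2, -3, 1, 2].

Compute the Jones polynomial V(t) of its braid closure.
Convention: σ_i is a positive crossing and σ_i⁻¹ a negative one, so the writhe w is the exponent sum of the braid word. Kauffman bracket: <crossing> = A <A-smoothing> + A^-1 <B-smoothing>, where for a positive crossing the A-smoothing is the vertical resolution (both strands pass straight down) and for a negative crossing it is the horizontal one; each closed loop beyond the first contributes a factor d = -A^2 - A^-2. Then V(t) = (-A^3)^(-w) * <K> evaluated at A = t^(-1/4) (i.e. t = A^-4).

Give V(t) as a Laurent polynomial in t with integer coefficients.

t^3 - t^2 + t - 1 + t^-1 - t^-2 + t^-3

Derivation:
The presented braid s2^-1 s4^-1 s2^-1 s1 s3 s2^-1 s3^-1 s2 s2 s3^-1 s1 s2 on 5 strands reduces by inverse Markov moves (closure unchanged at each step):
  Deconjugate: the word is γ·β·γ⁻¹ with γ = s2^-1 (prefix) and γ⁻¹ = s2 (suffix); strip both.
Reduced to β = s4^-1 s2^-1 s1 s3 s2^-1 s3^-1 s2 s2 s3^-1 s1 on 5 strands, 10 crossings.
Compute on β:
Braid: s4^-1 s2^-1 s1 s3 s2^-1 s3^-1 s2 s2 s3^-1 s1 on 5 strands, 10 crossings.
Writhe w = (#positive) - (#negative) = 5 - 5 = 0.
Computing the Kauffman bracket via state sum. There are 2^10 = 1024 states.
For each crossing: s=0 is the vertical smoothing, s=1 horizontal. Crossing k contributes A^(sign_k * (1 - 2*s_k)); loop factor d = -A^2 - A^-2.
Tabulate the states by total A-exponent and number of loops L (A-exp: L × count):
  A^10: L=4 ×1
  A^8: L=3 ×9, L=5 ×1
  A^6: L=2 ×27, L=4 ×18
  A^4: L=1 ×28, L=3 ×78, L=5 ×14
  A^2: L=2 ×116, L=4 ×88, L=6 ×6
  A^0: L=1 ×27, L=3 ×178, L=5 ×46, L=7 ×1
  A^-2: L=2 ×78, L=4 ×123, L=6 ×9
  A^-4: L=1 ×6, L=3 ×78, L=5 ×36
  A^-6: L=2 ×11, L=4 ×31, L=6 ×3
  A^-8: L=3 ×6, L=5 ×4
  A^-10: L=4 ×1
Each group contributes A^e * Σ count * d^(L-1):
Powers of d = -A^2 - A^-2: d^2 = A^4 + 2 + A^-4; d^3 = -A^6 - 3*A^2 - 3*A^-2 - A^-6; d^4 = A^8 + 4*A^4 + 6 + 4*A^-4 + A^-8; d^5 = -A^10 - 5*A^6 - 10*A^2 - 10*A^-2 - 5*A^-6 - A^-10; d^6 = A^12 + 6*A^8 + 15*A^4 + 20 + 15*A^-4 + 6*A^-8 + A^-12.
  A^10 * (d^3) = -A^16 - 3*A^12 - 3*A^8 - A^4
  A^8 * (9*d^2 + d^4) = A^16 + 13*A^12 + 24*A^8 + 13*A^4 + 1
  A^6 * (27*d + 18*d^3) = -18*A^12 - 81*A^8 - 81*A^4 - 18
  A^4 * (28 + 78*d^2 + 14*d^4) = 14*A^12 + 134*A^8 + 268*A^4 + 134 + 14*A^-4
  A^2 * (116*d + 88*d^3 + 6*d^5) = -6*A^12 - 118*A^8 - 440*A^4 - 440 - 118*A^-4 - 6*A^-8
  A^0 * (27 + 178*d^2 + 46*d^4 + d^6) = A^12 + 52*A^8 + 377*A^4 + 679 + 377*A^-4 + 52*A^-8 + A^-12
  A^-2 * (78*d + 123*d^3 + 9*d^5) = -9*A^8 - 168*A^4 - 537 - 537*A^-4 - 168*A^-8 - 9*A^-12
  A^-4 * (6 + 78*d^2 + 36*d^4) = 36*A^4 + 222 + 378*A^-4 + 222*A^-8 + 36*A^-12
  A^-6 * (11*d + 31*d^3 + 3*d^5) = -3*A^4 - 46 - 134*A^-4 - 134*A^-8 - 46*A^-12 - 3*A^-16
  A^-8 * (6*d^2 + 4*d^4) = 4 + 22*A^-4 + 36*A^-8 + 22*A^-12 + 4*A^-16
  A^-10 * (d^3) = -A^-4 - 3*A^-8 - 3*A^-12 - A^-16
Summing the groups: <K> = A^12 - A^8 + A^4 - 1 + A^-4 - A^-8 + A^-12
Normalise by the writhe: (-A^3)^(-w) = (-A^3)^(0) = 1, so f(A) = 1 * <K> = A^12 - A^8 + A^4 - 1 + A^-4 - A^-8 + A^-12.
Substitute A = t^(-1/4), i.e. A^e → t^(-e/4): V(t) = t^3 - t^2 + t - 1 + t^-1 - t^-2 + t^-3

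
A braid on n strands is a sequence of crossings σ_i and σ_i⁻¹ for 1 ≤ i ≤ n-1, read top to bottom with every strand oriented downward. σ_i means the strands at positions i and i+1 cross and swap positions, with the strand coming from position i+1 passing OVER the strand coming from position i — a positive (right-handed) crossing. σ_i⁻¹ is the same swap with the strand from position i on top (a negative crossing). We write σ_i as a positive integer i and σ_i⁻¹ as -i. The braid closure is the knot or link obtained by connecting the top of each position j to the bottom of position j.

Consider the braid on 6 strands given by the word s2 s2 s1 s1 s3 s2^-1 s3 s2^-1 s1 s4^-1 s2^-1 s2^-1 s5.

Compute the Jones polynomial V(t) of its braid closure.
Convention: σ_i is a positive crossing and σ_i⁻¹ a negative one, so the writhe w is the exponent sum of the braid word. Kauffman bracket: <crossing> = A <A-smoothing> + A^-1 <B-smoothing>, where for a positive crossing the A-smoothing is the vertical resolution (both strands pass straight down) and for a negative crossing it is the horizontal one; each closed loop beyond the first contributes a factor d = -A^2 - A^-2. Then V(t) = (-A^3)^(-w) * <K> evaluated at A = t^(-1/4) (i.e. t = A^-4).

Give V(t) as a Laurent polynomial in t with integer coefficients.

-t^6 + 2*t^5 - 2*t^4 + 3*t^3 - 3*t^2 + 2*t - 1 + t^-1

Derivation:
The presented braid s2 s2 s1 s1 s3 s2^-1 s3 s2^-1 s1 s4^-1 s2^-1 s2^-1 s5 on 6 strands reduces by inverse Markov moves (closure unchanged at each step):
  Destabilize: the word has the form β·s5 where s5 occurs only as the final letter (β ∈ B_5); drop it and the last strand → 5 strands.
  Deconjugate: the word is γ·β·γ⁻¹ with γ = s2 s2 (prefix) and γ⁻¹ = s2^-1 s2^-1 (suffix); strip both.
  Destabilize: the word has the form β·s4^-1 where s4^-1 occurs only as the final letter (β ∈ B_4); drop it and the last strand → 4 strands.
Reduced to β = s1 s1 s3 s2^-1 s3 s2^-1 s1 on 4 strands, 7 crossings.
Compute on β:
Braid: s1 s1 s3 s2^-1 s3 s2^-1 s1 on 4 strands, 7 crossings.
Writhe w = (#positive) - (#negative) = 5 - 2 = 3.
Enumerate smoothing states for the bracket polynomial. There are 2^7 = 128 states.
Smooth each crossing (0=||, 1=⌣⌢); contribution A^(Σ sign_k(1-2s_k)) * d^(L-1).
Tabulate the states by total A-exponent and number of loops L (A-exp: L × count):
  A^7: L=4 ×1
  A^5: L=3 ×7
  A^3: L=2 ×17, L=4 ×4
  A^1: L=1 ×15, L=3 ×19, L=5 ×1
  A^-1: L=2 ×27, L=4 ×8
  A^-3: L=3 ×20, L=5 ×1
  A^-5: L=4 ×7
  A^-7: L=5 ×1
Each group contributes A^e * Σ count * d^(L-1):
Powers of d = -A^2 - A^-2: d^2 = A^4 + 2 + A^-4; d^3 = -A^6 - 3*A^2 - 3*A^-2 - A^-6; d^4 = A^8 + 4*A^4 + 6 + 4*A^-4 + A^-8.
  A^7 * (d^3) = -A^13 - 3*A^9 - 3*A^5 - A
  A^5 * (7*d^2) = 7*A^9 + 14*A^5 + 7*A
  A^3 * (17*d + 4*d^3) = -4*A^9 - 29*A^5 - 29*A - 4*A^-3
  A^1 * (15 + 19*d^2 + d^4) = A^9 + 23*A^5 + 59*A + 23*A^-3 + A^-7
  A^-1 * (27*d + 8*d^3) = -8*A^5 - 51*A - 51*A^-3 - 8*A^-7
  A^-3 * (20*d^2 + d^4) = A^5 + 24*A + 46*A^-3 + 24*A^-7 + A^-11
  A^-5 * (7*d^3) = -7*A - 21*A^-3 - 21*A^-7 - 7*A^-11
  A^-7 * (d^4) = A + 4*A^-3 + 6*A^-7 + 4*A^-11 + A^-15
Summing the groups: <K> = -A^13 + A^9 - 2*A^5 + 3*A - 3*A^-3 + 2*A^-7 - 2*A^-11 + A^-15
Normalise by the writhe: (-A^3)^(-w) = (-A^3)^(-3) = -A^-9, so f(A) = -A^-9 * <K> = A^4 - 1 + 2*A^-4 - 3*A^-8 + 3*A^-12 - 2*A^-16 + 2*A^-20 - A^-24.
Substitute A = t^(-1/4), i.e. A^e → t^(-e/4): V(t) = -t^6 + 2*t^5 - 2*t^4 + 3*t^3 - 3*t^2 + 2*t - 1 + t^-1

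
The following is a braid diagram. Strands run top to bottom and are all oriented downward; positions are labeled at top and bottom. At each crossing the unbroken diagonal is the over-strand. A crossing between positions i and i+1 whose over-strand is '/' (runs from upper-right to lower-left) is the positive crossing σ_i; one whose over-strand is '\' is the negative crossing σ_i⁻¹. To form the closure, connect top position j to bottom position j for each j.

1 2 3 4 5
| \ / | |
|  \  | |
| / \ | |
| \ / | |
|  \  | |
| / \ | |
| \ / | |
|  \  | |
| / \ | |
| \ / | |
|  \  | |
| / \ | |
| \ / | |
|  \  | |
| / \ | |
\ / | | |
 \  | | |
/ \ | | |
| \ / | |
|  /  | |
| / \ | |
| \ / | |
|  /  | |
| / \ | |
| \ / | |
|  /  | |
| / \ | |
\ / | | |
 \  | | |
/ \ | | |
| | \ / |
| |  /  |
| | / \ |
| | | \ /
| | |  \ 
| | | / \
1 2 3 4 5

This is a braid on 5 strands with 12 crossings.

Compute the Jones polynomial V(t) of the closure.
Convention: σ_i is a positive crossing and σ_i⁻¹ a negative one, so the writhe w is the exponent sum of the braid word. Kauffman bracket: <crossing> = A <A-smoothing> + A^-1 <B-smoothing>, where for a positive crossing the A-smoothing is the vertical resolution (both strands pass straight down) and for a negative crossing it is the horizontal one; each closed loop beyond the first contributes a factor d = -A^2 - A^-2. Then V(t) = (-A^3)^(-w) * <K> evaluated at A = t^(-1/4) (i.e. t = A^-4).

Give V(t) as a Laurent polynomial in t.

-1 + 2*t^-1 - 2*t^-2 + 4*t^-3 - 3*t^-4 + 3*t^-5 - 2*t^-6 + t^-7 - t^-8

Derivation:
Reading the diagram top to bottom ('/'-over between positions i,i+1 = s_i, '\'-over = s_i^-1): braid word = s2^-1 s2^-1 s2^-1 s2^-1 s2^-1 s1^-1 s2 s2 s2 s1^-1 s3 s4^-1.
The presented braid s2^-1 s2^-1 s2^-1 s2^-1 s2^-1 s1^-1 s2 s2 s2 s1^-1 s3 s4^-1 on 5 strands reduces by inverse Markov moves (closure unchanged at each step):
  Destabilize: the word has the form β·s4^-1 where s4^-1 occurs only as the final letter (β ∈ B_4); drop it and the last strand → 4 strands.
  Destabilize: the word has the form β·s3 where s3 occurs only as the final letter (β ∈ B_3); drop it and the last strand → 3 strands.
Reduced to β = s2^-1 s2^-1 s2^-1 s2^-1 s2^-1 s1^-1 s2 s2 s2 s1^-1 on 3 strands, 10 crossings.
Compute on β:
Braid: s2^-1 s2^-1 s2^-1 s2^-1 s2^-1 s1^-1 s2 s2 s2 s1^-1 on 3 strands, 10 crossings.
Writhe w = (#positive) - (#negative) = 3 - 7 = -4.
State-sum expansion of <K>. There are 2^10 = 1024 states.
Smooth each crossing (0=||, 1=⌣⌢); contribution A^(Σ sign_k(1-2s_k)) * d^(L-1).
Tabulate the states by total A-exponent and number of loops L (A-exp: L × count):
  A^10: L=6 ×1
  A^8: L=5 ×10
  A^6: L=4 ×35, L=6 ×10
  A^4: L=3 ×60, L=5 ×50, L=7 ×10
  A^2: L=2 ×55, L=4 ×100, L=6 ×50, L=8 ×5
  A^0: L=1 ×25, L=3 ×101, L=5 ×100, L=7 ×25, L=9 ×1
  A^-2: L=2 ×55, L=4 ×100, L=6 ×50, L=8 ×5
  A^-4: L=1 ×6, L=3 ×54, L=5 ×50, L=7 ×10
  A^-6: L=2 ×9, L=4 ×26, L=6 ×10
  A^-8: L=3 ×5, L=5 ×5
  A^-10: L=4 ×1
Each group contributes A^e * Σ count * d^(L-1):
Powers of d = -A^2 - A^-2: d^2 = A^4 + 2 + A^-4; d^3 = -A^6 - 3*A^2 - 3*A^-2 - A^-6; d^4 = A^8 + 4*A^4 + 6 + 4*A^-4 + A^-8; d^5 = -A^10 - 5*A^6 - 10*A^2 - 10*A^-2 - 5*A^-6 - A^-10; d^6 = A^12 + 6*A^8 + 15*A^4 + 20 + 15*A^-4 + 6*A^-8 + A^-12; d^7 = -A^14 - 7*A^10 - 21*A^6 - 35*A^2 - 35*A^-2 - 21*A^-6 - 7*A^-10 - A^-14; d^8 = A^16 + 8*A^12 + 28*A^8 + 56*A^4 + 70 + 56*A^-4 + 28*A^-8 + 8*A^-12 + A^-16.
  A^10 * (d^5) = -A^20 - 5*A^16 - 10*A^12 - 10*A^8 - 5*A^4 - 1
  A^8 * (10*d^4) = 10*A^16 + 40*A^12 + 60*A^8 + 40*A^4 + 10
  A^6 * (35*d^3 + 10*d^5) = -10*A^16 - 85*A^12 - 205*A^8 - 205*A^4 - 85 - 10*A^-4
  A^4 * (60*d^2 + 50*d^4 + 10*d^6) = 10*A^16 + 110*A^12 + 410*A^8 + 620*A^4 + 410 + 110*A^-4 + 10*A^-8
  A^2 * (55*d + 100*d^3 + 50*d^5 + 5*d^7) = -5*A^16 - 85*A^12 - 455*A^8 - 1030*A^4 - 1030 - 455*A^-4 - 85*A^-8 - 5*A^-12
  A^0 * (25 + 101*d^2 + 100*d^4 + 25*d^6 + d^8) = A^16 + 33*A^12 + 278*A^8 + 932*A^4 + 1397 + 932*A^-4 + 278*A^-8 + 33*A^-12 + A^-16
  A^-2 * (55*d + 100*d^3 + 50*d^5 + 5*d^7) = -5*A^12 - 85*A^8 - 455*A^4 - 1030 - 1030*A^-4 - 455*A^-8 - 85*A^-12 - 5*A^-16
  A^-4 * (6 + 54*d^2 + 50*d^4 + 10*d^6) = 10*A^8 + 110*A^4 + 404 + 614*A^-4 + 404*A^-8 + 110*A^-12 + 10*A^-16
  A^-6 * (9*d + 26*d^3 + 10*d^5) = -10*A^4 - 76 - 187*A^-4 - 187*A^-8 - 76*A^-12 - 10*A^-16
  A^-8 * (5*d^2 + 5*d^4) = 5 + 25*A^-4 + 40*A^-8 + 25*A^-12 + 5*A^-16
  A^-10 * (d^3) = -A^-4 - 3*A^-8 - 3*A^-12 - A^-16
Summing the groups: <K> = -A^20 + A^16 - 2*A^12 + 3*A^8 - 3*A^4 + 4 - 2*A^-4 + 2*A^-8 - A^-12
Normalise by the writhe: (-A^3)^(-w) = (-A^3)^(4) = A^12, so f(A) = A^12 * <K> = -A^32 + A^28 - 2*A^24 + 3*A^20 - 3*A^16 + 4*A^12 - 2*A^8 + 2*A^4 - 1.
Substitute A = t^(-1/4), i.e. A^e → t^(-e/4): V(t) = -1 + 2*t^-1 - 2*t^-2 + 4*t^-3 - 3*t^-4 + 3*t^-5 - 2*t^-6 + t^-7 - t^-8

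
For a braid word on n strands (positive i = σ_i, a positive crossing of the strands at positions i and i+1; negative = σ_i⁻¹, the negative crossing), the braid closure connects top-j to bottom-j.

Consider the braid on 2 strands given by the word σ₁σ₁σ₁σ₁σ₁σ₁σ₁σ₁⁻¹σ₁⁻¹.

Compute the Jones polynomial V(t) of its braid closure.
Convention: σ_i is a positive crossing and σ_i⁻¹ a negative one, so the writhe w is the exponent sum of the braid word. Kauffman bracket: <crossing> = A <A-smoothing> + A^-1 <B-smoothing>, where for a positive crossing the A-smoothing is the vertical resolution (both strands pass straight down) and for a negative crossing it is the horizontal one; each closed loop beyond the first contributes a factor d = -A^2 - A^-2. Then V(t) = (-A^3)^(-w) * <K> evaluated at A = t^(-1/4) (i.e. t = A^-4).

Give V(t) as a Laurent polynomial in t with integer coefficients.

-t^7 + t^6 - t^5 + t^4 + t^2

Derivation:
The presented braid s1 s1 s1 s1 s1 s1 s1 s1^-1 s1^-1 on 2 strands reduces by inverse Markov moves (closure unchanged at each step):
  Deconjugate: the word is γ·β·γ⁻¹ with γ = s1 s1 (prefix) and γ⁻¹ = s1^-1 s1^-1 (suffix); strip both.
Reduced to β = s1 s1 s1 s1 s1 on 2 strands, 5 crossings.
Compute on β:
Braid: s1 s1 s1 s1 s1 on 2 strands, 5 crossings.
Writhe w = (#positive) - (#negative) = 5 - 0 = 5.
Computing the Kauffman bracket via state sum. There are 2^5 = 32 states.
Smooth each crossing (0=||, 1=⌣⌢); contribution A^(Σ sign_k(1-2s_k)) * d^(L-1).
  state 00000: A-exp=+5, loops=2, term = A^5 * d^1
  state 00001: A-exp=+3, loops=1, term = A^3 * d^0
  state 00010: A-exp=+3, loops=1, term = A^3 * d^0
  state 00011: A-exp=+1, loops=2, term = A^1 * d^1
  state 00100: A-exp=+3, loops=1, term = A^3 * d^0
  state 00101: A-exp=+1, loops=2, term = A^1 * d^1
  state 00110: A-exp=+1, loops=2, term = A^1 * d^1
  state 00111: A-exp=-1, loops=3, term = A^-1 * d^2
  state 01000: A-exp=+3, loops=1, term = A^3 * d^0
  state 01001: A-exp=+1, loops=2, term = A^1 * d^1
  state 01010: A-exp=+1, loops=2, term = A^1 * d^1
  state 01011: A-exp=-1, loops=3, term = A^-1 * d^2
  state 01100: A-exp=+1, loops=2, term = A^1 * d^1
  state 01101: A-exp=-1, loops=3, term = A^-1 * d^2
  state 01110: A-exp=-1, loops=3, term = A^-1 * d^2
  state 01111: A-exp=-3, loops=4, term = A^-3 * d^3
  state 10000: A-exp=+3, loops=1, term = A^3 * d^0
  state 10001: A-exp=+1, loops=2, term = A^1 * d^1
  state 10010: A-exp=+1, loops=2, term = A^1 * d^1
  state 10011: A-exp=-1, loops=3, term = A^-1 * d^2
  state 10100: A-exp=+1, loops=2, term = A^1 * d^1
  state 10101: A-exp=-1, loops=3, term = A^-1 * d^2
  state 10110: A-exp=-1, loops=3, term = A^-1 * d^2
  state 10111: A-exp=-3, loops=4, term = A^-3 * d^3
  state 11000: A-exp=+1, loops=2, term = A^1 * d^1
  state 11001: A-exp=-1, loops=3, term = A^-1 * d^2
  state 11010: A-exp=-1, loops=3, term = A^-1 * d^2
  state 11011: A-exp=-3, loops=4, term = A^-3 * d^3
  state 11100: A-exp=-1, loops=3, term = A^-1 * d^2
  state 11101: A-exp=-3, loops=4, term = A^-3 * d^3
  state 11110: A-exp=-3, loops=4, term = A^-3 * d^3
  state 11111: A-exp=-5, loops=5, term = A^-5 * d^4
Collect the terms by A-exponent (count of states per loop number):
Powers of d = -A^2 - A^-2: d^2 = A^4 + 2 + A^-4; d^3 = -A^6 - 3*A^2 - 3*A^-2 - A^-6; d^4 = A^8 + 4*A^4 + 6 + 4*A^-4 + A^-8.
  A^5 * (d) = -A^7 - A^3
  A^3 * (5) = 5*A^3
  A^1 * (10*d) = -10*A^3 - 10*A^-1
  A^-1 * (10*d^2) = 10*A^3 + 20*A^-1 + 10*A^-5
  A^-3 * (5*d^3) = -5*A^3 - 15*A^-1 - 15*A^-5 - 5*A^-9
  A^-5 * (d^4) = A^3 + 4*A^-1 + 6*A^-5 + 4*A^-9 + A^-13
Summing the groups: <K> = -A^7 - A^-1 + A^-5 - A^-9 + A^-13
Normalise by the writhe: (-A^3)^(-w) = (-A^3)^(-5) = -A^-15, so f(A) = -A^-15 * <K> = A^-8 + A^-16 - A^-20 + A^-24 - A^-28.
Substitute A = t^(-1/4), i.e. A^e → t^(-e/4): V(t) = -t^7 + t^6 - t^5 + t^4 + t^2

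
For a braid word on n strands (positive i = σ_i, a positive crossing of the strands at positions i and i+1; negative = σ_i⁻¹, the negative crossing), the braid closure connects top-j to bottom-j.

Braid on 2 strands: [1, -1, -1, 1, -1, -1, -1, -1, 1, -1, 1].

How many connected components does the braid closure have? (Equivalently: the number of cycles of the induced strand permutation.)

1

Derivation:
Track the strand permutation on 2 strands, starting from identity.
  step 1: s1 swaps positions 1,2 -> [2 1]
  step 2: s1^-1 swaps positions 1,2 -> [1 2]
  step 3: s1^-1 swaps positions 1,2 -> [2 1]
  step 4: s1 swaps positions 1,2 -> [1 2]
  step 5: s1^-1 swaps positions 1,2 -> [2 1]
  step 6: s1^-1 swaps positions 1,2 -> [1 2]
  step 7: s1^-1 swaps positions 1,2 -> [2 1]
  step 8: s1^-1 swaps positions 1,2 -> [1 2]
  step 9: s1 swaps positions 1,2 -> [2 1]
  step 10: s1^-1 swaps positions 1,2 -> [1 2]
  step 11: s1 swaps positions 1,2 -> [2 1]
Final permutation (position -> original strand): [2 1]
Closure components = cycle count of this permutation = 1.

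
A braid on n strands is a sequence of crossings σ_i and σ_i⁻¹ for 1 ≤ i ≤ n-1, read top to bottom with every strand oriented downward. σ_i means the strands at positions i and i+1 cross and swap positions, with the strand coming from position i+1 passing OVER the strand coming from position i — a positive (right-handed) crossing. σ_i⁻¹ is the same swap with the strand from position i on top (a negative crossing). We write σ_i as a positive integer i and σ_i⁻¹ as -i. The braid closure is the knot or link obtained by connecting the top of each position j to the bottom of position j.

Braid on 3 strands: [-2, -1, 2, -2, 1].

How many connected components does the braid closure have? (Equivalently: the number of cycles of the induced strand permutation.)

2

Derivation:
Track the strand permutation on 3 strands, starting from identity.
  step 1: s2^-1 swaps positions 2,3 -> [1 3 2]
  step 2: s1^-1 swaps positions 1,2 -> [3 1 2]
  step 3: s2 swaps positions 2,3 -> [3 2 1]
  step 4: s2^-1 swaps positions 2,3 -> [3 1 2]
  step 5: s1 swaps positions 1,2 -> [1 3 2]
Final permutation (position -> original strand): [1 3 2]
Closure components = cycle count of this permutation = 2.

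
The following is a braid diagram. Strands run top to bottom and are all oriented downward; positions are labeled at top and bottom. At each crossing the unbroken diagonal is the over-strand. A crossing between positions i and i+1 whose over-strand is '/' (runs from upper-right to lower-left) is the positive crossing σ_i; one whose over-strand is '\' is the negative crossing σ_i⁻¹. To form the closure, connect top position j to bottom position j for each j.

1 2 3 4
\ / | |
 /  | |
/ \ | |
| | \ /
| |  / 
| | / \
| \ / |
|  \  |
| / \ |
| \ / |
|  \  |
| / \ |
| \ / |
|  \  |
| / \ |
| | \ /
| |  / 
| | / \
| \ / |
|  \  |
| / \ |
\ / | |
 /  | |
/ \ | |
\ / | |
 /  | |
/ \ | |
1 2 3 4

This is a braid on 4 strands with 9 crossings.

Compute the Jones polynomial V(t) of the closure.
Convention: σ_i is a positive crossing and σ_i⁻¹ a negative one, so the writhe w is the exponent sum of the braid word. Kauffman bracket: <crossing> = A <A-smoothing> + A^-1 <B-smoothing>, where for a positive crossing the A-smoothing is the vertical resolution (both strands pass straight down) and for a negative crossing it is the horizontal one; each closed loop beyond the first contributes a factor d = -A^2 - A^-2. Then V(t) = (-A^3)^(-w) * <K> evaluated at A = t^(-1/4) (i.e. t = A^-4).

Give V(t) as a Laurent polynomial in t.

Reading the diagram top to bottom ('/'-over between positions i,i+1 = s_i, '\'-over = s_i^-1): braid word = s1 s3 s2^-1 s2^-1 s2^-1 s3 s2^-1 s1 s1.
Braid: s1 s3 s2^-1 s2^-1 s2^-1 s3 s2^-1 s1 s1 on 4 strands, 9 crossings.
Writhe w = (#positive) - (#negative) = 5 - 4 = 1.
Computing the Kauffman bracket via state sum. There are 2^9 = 512 states.
Smooth each crossing (0=||, 1=⌣⌢); contribution A^(Σ sign_k(1-2s_k)) * d^(L-1).
Tabulate the states by total A-exponent and number of loops L (A-exp: L × count):
  A^9: L=6 ×1
  A^7: L=5 ×9
  A^5: L=4 ×33, L=6 ×3
  A^3: L=3 ×64, L=5 ×19, L=7 ×1
  A^1: L=2 ×68, L=4 ×52, L=6 ×6
  A^-1: L=1 ×33, L=3 ×75, L=5 ×18
  A^-3: L=2 ×51, L=4 ×32, L=6 ×1
  A^-5: L=3 ×32, L=5 ×4
  A^-7: L=4 ×9
  A^-9: L=5 ×1
Each group contributes A^e * Σ count * d^(L-1):
Powers of d = -A^2 - A^-2: d^2 = A^4 + 2 + A^-4; d^3 = -A^6 - 3*A^2 - 3*A^-2 - A^-6; d^4 = A^8 + 4*A^4 + 6 + 4*A^-4 + A^-8; d^5 = -A^10 - 5*A^6 - 10*A^2 - 10*A^-2 - 5*A^-6 - A^-10; d^6 = A^12 + 6*A^8 + 15*A^4 + 20 + 15*A^-4 + 6*A^-8 + A^-12.
  A^9 * (d^5) = -A^19 - 5*A^15 - 10*A^11 - 10*A^7 - 5*A^3 - A^-1
  A^7 * (9*d^4) = 9*A^15 + 36*A^11 + 54*A^7 + 36*A^3 + 9*A^-1
  A^5 * (33*d^3 + 3*d^5) = -3*A^15 - 48*A^11 - 129*A^7 - 129*A^3 - 48*A^-1 - 3*A^-5
  A^3 * (64*d^2 + 19*d^4 + d^6) = A^15 + 25*A^11 + 155*A^7 + 262*A^3 + 155*A^-1 + 25*A^-5 + A^-9
  A^1 * (68*d + 52*d^3 + 6*d^5) = -6*A^11 - 82*A^7 - 284*A^3 - 284*A^-1 - 82*A^-5 - 6*A^-9
  A^-1 * (33 + 75*d^2 + 18*d^4) = 18*A^7 + 147*A^3 + 291*A^-1 + 147*A^-5 + 18*A^-9
  A^-3 * (51*d + 32*d^3 + d^5) = -A^7 - 37*A^3 - 157*A^-1 - 157*A^-5 - 37*A^-9 - A^-13
  A^-5 * (32*d^2 + 4*d^4) = 4*A^3 + 48*A^-1 + 88*A^-5 + 48*A^-9 + 4*A^-13
  A^-7 * (9*d^3) = -9*A^-1 - 27*A^-5 - 27*A^-9 - 9*A^-13
  A^-9 * (d^4) = A^-1 + 4*A^-5 + 6*A^-9 + 4*A^-13 + A^-17
Summing the groups: <K> = -A^19 + 2*A^15 - 3*A^11 + 5*A^7 - 6*A^3 + 5*A^-1 - 5*A^-5 + 3*A^-9 - 2*A^-13 + A^-17
Normalise by the writhe: (-A^3)^(-w) = (-A^3)^(-1) = -A^-3, so f(A) = -A^-3 * <K> = A^16 - 2*A^12 + 3*A^8 - 5*A^4 + 6 - 5*A^-4 + 5*A^-8 - 3*A^-12 + 2*A^-16 - A^-20.
Substitute A = t^(-1/4), i.e. A^e → t^(-e/4): V(t) = -t^5 + 2*t^4 - 3*t^3 + 5*t^2 - 5*t + 6 - 5*t^-1 + 3*t^-2 - 2*t^-3 + t^-4

Answer: -t^5 + 2*t^4 - 3*t^3 + 5*t^2 - 5*t + 6 - 5*t^-1 + 3*t^-2 - 2*t^-3 + t^-4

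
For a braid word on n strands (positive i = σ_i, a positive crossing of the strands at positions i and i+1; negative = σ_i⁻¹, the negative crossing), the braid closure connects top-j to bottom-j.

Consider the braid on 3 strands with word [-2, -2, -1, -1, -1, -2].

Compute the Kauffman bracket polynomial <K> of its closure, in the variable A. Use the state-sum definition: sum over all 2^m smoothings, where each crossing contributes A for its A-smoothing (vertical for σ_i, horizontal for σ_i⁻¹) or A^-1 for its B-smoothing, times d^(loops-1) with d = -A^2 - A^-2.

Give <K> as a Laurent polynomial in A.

Braid: s2^-1 s2^-1 s1^-1 s1^-1 s1^-1 s2^-1 on 3 strands, 6 crossings.
Writhe w = (#positive) - (#negative) = 0 - 6 = -6.
State-sum expansion of <K>. There are 2^6 = 64 states.
Smooth each crossing (0=||, 1=⌣⌢); contribution A^(Σ sign_k(1-2s_k)) * d^(L-1).
Tabulate the states by total A-exponent and number of loops L (A-exp: L × count):
  A^6: L=5 ×1
  A^4: L=4 ×6
  A^2: L=3 ×15
  A^0: L=2 ×18, L=4 ×2
  A^-2: L=1 ×9, L=3 ×6
  A^-4: L=2 ×6
  A^-6: L=3 ×1
Each group contributes A^e * Σ count * d^(L-1):
Powers of d = -A^2 - A^-2: d^2 = A^4 + 2 + A^-4; d^3 = -A^6 - 3*A^2 - 3*A^-2 - A^-6; d^4 = A^8 + 4*A^4 + 6 + 4*A^-4 + A^-8.
  A^6 * (d^4) = A^14 + 4*A^10 + 6*A^6 + 4*A^2 + A^-2
  A^4 * (6*d^3) = -6*A^10 - 18*A^6 - 18*A^2 - 6*A^-2
  A^2 * (15*d^2) = 15*A^6 + 30*A^2 + 15*A^-2
  A^0 * (18*d + 2*d^3) = -2*A^6 - 24*A^2 - 24*A^-2 - 2*A^-6
  A^-2 * (9 + 6*d^2) = 6*A^2 + 21*A^-2 + 6*A^-6
  A^-4 * (6*d) = -6*A^-2 - 6*A^-6
  A^-6 * (d^2) = A^-2 + 2*A^-6 + A^-10
Summing the groups: <K> = A^14 - 2*A^10 + A^6 - 2*A^2 + 2*A^-2 + A^-10

Answer: A^14 - 2*A^10 + A^6 - 2*A^2 + 2*A^-2 + A^-10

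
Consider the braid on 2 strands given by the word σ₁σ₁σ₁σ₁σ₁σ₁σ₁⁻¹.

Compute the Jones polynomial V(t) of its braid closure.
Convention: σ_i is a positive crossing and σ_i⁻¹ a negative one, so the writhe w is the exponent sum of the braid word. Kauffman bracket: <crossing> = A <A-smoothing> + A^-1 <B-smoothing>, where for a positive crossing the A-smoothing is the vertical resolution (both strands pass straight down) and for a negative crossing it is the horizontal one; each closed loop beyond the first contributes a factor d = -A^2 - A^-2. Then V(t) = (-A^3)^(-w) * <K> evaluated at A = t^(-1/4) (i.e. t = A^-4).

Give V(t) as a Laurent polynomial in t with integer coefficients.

The presented braid s1 s1 s1 s1 s1 s1 s1^-1 on 2 strands reduces by inverse Markov moves (closure unchanged at each step):
  Deconjugate: the word is γ·β·γ⁻¹ with γ = s1 (prefix) and γ⁻¹ = s1^-1 (suffix); strip both.
Reduced to β = s1 s1 s1 s1 s1 on 2 strands, 5 crossings.
Compute on β:
Braid: s1 s1 s1 s1 s1 on 2 strands, 5 crossings.
Writhe w = (#positive) - (#negative) = 5 - 0 = 5.
State-sum expansion of <K>. There are 2^5 = 32 states.
Each crossing splits two ways (0=vertical, 1=horizontal). The state's weight is A^(#A-smoothings - #B-smoothings) * d^(loops - 1).
  state 00000: A-exp=+5, loops=2, term = A^5 * d^1
  state 00001: A-exp=+3, loops=1, term = A^3 * d^0
  state 00010: A-exp=+3, loops=1, term = A^3 * d^0
  state 00011: A-exp=+1, loops=2, term = A^1 * d^1
  state 00100: A-exp=+3, loops=1, term = A^3 * d^0
  state 00101: A-exp=+1, loops=2, term = A^1 * d^1
  state 00110: A-exp=+1, loops=2, term = A^1 * d^1
  state 00111: A-exp=-1, loops=3, term = A^-1 * d^2
  state 01000: A-exp=+3, loops=1, term = A^3 * d^0
  state 01001: A-exp=+1, loops=2, term = A^1 * d^1
  state 01010: A-exp=+1, loops=2, term = A^1 * d^1
  state 01011: A-exp=-1, loops=3, term = A^-1 * d^2
  state 01100: A-exp=+1, loops=2, term = A^1 * d^1
  state 01101: A-exp=-1, loops=3, term = A^-1 * d^2
  state 01110: A-exp=-1, loops=3, term = A^-1 * d^2
  state 01111: A-exp=-3, loops=4, term = A^-3 * d^3
  state 10000: A-exp=+3, loops=1, term = A^3 * d^0
  state 10001: A-exp=+1, loops=2, term = A^1 * d^1
  state 10010: A-exp=+1, loops=2, term = A^1 * d^1
  state 10011: A-exp=-1, loops=3, term = A^-1 * d^2
  state 10100: A-exp=+1, loops=2, term = A^1 * d^1
  state 10101: A-exp=-1, loops=3, term = A^-1 * d^2
  state 10110: A-exp=-1, loops=3, term = A^-1 * d^2
  state 10111: A-exp=-3, loops=4, term = A^-3 * d^3
  state 11000: A-exp=+1, loops=2, term = A^1 * d^1
  state 11001: A-exp=-1, loops=3, term = A^-1 * d^2
  state 11010: A-exp=-1, loops=3, term = A^-1 * d^2
  state 11011: A-exp=-3, loops=4, term = A^-3 * d^3
  state 11100: A-exp=-1, loops=3, term = A^-1 * d^2
  state 11101: A-exp=-3, loops=4, term = A^-3 * d^3
  state 11110: A-exp=-3, loops=4, term = A^-3 * d^3
  state 11111: A-exp=-5, loops=5, term = A^-5 * d^4
Collect the terms by A-exponent (count of states per loop number):
Powers of d = -A^2 - A^-2: d^2 = A^4 + 2 + A^-4; d^3 = -A^6 - 3*A^2 - 3*A^-2 - A^-6; d^4 = A^8 + 4*A^4 + 6 + 4*A^-4 + A^-8.
  A^5 * (d) = -A^7 - A^3
  A^3 * (5) = 5*A^3
  A^1 * (10*d) = -10*A^3 - 10*A^-1
  A^-1 * (10*d^2) = 10*A^3 + 20*A^-1 + 10*A^-5
  A^-3 * (5*d^3) = -5*A^3 - 15*A^-1 - 15*A^-5 - 5*A^-9
  A^-5 * (d^4) = A^3 + 4*A^-1 + 6*A^-5 + 4*A^-9 + A^-13
Summing the groups: <K> = -A^7 - A^-1 + A^-5 - A^-9 + A^-13
Normalise by the writhe: (-A^3)^(-w) = (-A^3)^(-5) = -A^-15, so f(A) = -A^-15 * <K> = A^-8 + A^-16 - A^-20 + A^-24 - A^-28.
Substitute A = t^(-1/4), i.e. A^e → t^(-e/4): V(t) = -t^7 + t^6 - t^5 + t^4 + t^2

Answer: -t^7 + t^6 - t^5 + t^4 + t^2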